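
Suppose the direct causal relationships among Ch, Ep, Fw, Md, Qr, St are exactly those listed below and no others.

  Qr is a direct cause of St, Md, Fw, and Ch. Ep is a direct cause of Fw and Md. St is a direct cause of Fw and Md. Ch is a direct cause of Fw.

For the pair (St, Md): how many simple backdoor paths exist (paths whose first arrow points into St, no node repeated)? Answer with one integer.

A backdoor path from St to Md is any simple undirected path whose first edge points into St (i.e. leaves St via a parent).
Parents of St: {Qr}.
Enumerating:
  P1: St <- Qr -> Ch -> Fw <- Ep -> Md
  P2: St <- Qr -> Fw <- Ep -> Md
  P3: St <- Qr -> Md
That exhausts the simple backdoor paths. Count: 3.

3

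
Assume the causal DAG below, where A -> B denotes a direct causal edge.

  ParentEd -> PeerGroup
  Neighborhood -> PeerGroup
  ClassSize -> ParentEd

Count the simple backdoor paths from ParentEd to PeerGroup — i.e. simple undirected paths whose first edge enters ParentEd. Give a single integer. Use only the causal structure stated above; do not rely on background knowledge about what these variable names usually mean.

0

A backdoor path from ParentEd to PeerGroup is any simple undirected path whose first edge points into ParentEd (i.e. leaves ParentEd via a parent).
Parents of ParentEd: {ClassSize}.
No simple path from any parent of ParentEd reaches PeerGroup without revisiting ParentEd, so there are no backdoor paths.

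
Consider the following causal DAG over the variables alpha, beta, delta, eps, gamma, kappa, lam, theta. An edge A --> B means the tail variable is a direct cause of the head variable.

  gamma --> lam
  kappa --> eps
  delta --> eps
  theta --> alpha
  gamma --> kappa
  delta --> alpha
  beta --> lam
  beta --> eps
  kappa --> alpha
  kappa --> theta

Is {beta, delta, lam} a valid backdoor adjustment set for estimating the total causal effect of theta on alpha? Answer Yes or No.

No

Backdoor paths from theta to alpha (paths whose first edge points into theta):
  P1: theta <- kappa <- gamma -> lam <- beta -> eps <- delta -> alpha
  P2: theta <- kappa -> eps <- delta -> alpha
  P3: theta <- kappa -> alpha
Condition 1 (no descendant of theta in the set): holds — descendants of theta are {alpha}; none are in {beta, delta, lam}.
Condition 2 (every backdoor path blocked by {beta, delta, lam}):
  P1: blocked at fork node beta ∈ conditioning set.
  P2: blocked at collider eps (neither it nor any descendant is in the conditioning set).
  P3: open — no interior node is in the conditioning set.
{beta, delta, lam} does not satisfy the backdoor criterion.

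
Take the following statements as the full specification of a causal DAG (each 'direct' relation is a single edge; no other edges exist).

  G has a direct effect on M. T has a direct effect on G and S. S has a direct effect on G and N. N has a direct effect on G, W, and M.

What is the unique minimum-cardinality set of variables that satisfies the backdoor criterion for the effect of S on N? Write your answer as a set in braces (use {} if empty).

Variables eligible for adjustment (non-descendants of S, excluding S and N): {T}.
Backdoor paths from S to N:
  P1: S <- T -> G <- N
  P2: S <- T -> G -> M <- N
Each backdoor path contains an unconditioned collider, so every path is already blocked with the empty conditioning set:
  P1: blocked at collider G (neither it nor any descendant is in the conditioning set).
  P2: blocked at collider M (neither it nor any descendant is in the conditioning set).
The empty set is therefore the unique smallest valid set.

{}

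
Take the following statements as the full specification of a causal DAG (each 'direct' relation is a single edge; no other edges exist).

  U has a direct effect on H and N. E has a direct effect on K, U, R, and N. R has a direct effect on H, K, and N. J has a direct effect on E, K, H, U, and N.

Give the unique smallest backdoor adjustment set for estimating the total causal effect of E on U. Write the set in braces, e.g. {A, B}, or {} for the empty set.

{J}

Variables eligible for adjustment (non-descendants of E, excluding E and U): {J}.
Backdoor paths from E to U:
  P1: E <- J -> U
  P2: E <- J -> N <- U
  P3: E <- J -> N <- R -> H <- U
  P4: E <- J -> H <- U
  P5: E <- J -> H <- R -> N <- U
  P6: E <- J -> K <- R -> N <- U
  P7: E <- J -> K <- R -> H <- U
The empty set is not sufficient: P1 (E <- J -> U) has no collider blocking it and no conditioned non-collider, so it is open.
Try {J}:
  P1: blocked at fork node J ∈ conditioning set.
  P2: blocked at fork node J ∈ conditioning set.
  P3: blocked at fork node J ∈ conditioning set.
  P4: blocked at fork node J ∈ conditioning set.
  P5: blocked at fork node J ∈ conditioning set.
  P6: blocked at fork node J ∈ conditioning set.
  P7: blocked at fork node J ∈ conditioning set.
{J} contains no descendant of E and blocks every backdoor path.
{J} is the unique smallest valid adjustment set.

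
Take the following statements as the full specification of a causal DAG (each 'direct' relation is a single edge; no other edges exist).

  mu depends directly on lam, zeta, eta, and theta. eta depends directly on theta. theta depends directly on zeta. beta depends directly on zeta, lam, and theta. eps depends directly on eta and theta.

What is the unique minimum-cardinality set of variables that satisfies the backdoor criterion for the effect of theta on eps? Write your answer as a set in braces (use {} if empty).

{}

Variables eligible for adjustment (non-descendants of theta, excluding theta and eps): {lam, zeta}.
Backdoor paths from theta to eps:
  P1: theta <- zeta -> mu <- eta -> eps
  P2: theta <- zeta -> beta <- lam -> mu <- eta -> eps
Each backdoor path contains an unconditioned collider, so every path is already blocked with the empty conditioning set:
  P1: blocked at collider mu (neither it nor any descendant is in the conditioning set).
  P2: blocked at collider beta (neither it nor any descendant is in the conditioning set).
The empty set is therefore the unique smallest valid set.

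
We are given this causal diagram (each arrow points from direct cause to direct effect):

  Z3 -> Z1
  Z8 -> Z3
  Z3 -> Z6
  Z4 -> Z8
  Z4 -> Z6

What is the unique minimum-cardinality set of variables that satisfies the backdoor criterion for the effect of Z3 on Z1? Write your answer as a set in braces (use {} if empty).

{}

Variables eligible for adjustment (non-descendants of Z3, excluding Z3 and Z1): {Z4, Z8}.
Backdoor paths from Z3 to Z1:
  (none)
With no backdoor paths the empty set already satisfies the criterion, and it is trivially minimal.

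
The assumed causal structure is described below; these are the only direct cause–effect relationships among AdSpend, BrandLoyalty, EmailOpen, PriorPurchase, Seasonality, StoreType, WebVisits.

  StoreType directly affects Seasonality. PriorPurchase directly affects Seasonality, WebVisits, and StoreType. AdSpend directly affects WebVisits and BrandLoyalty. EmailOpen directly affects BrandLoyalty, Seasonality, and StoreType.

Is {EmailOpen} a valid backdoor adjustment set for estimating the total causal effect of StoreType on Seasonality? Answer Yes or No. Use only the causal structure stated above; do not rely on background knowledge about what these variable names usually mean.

Backdoor paths from StoreType to Seasonality (paths whose first edge points into StoreType):
  P1: StoreType <- EmailOpen -> Seasonality
  P2: StoreType <- EmailOpen -> BrandLoyalty <- AdSpend -> WebVisits <- PriorPurchase -> Seasonality
  P3: StoreType <- PriorPurchase -> Seasonality
  P4: StoreType <- PriorPurchase -> WebVisits <- AdSpend -> BrandLoyalty <- EmailOpen -> Seasonality
Condition 1 (no descendant of StoreType in the set): holds — descendants of StoreType are {Seasonality}; none are in {EmailOpen}.
Condition 2 (every backdoor path blocked by {EmailOpen}):
  P1: blocked at fork node EmailOpen ∈ conditioning set.
  P2: blocked at fork node EmailOpen ∈ conditioning set.
  P3: open — no interior node is in the conditioning set.
  P4: blocked at collider WebVisits (neither it nor any descendant is in the conditioning set).
{EmailOpen} does not satisfy the backdoor criterion.

No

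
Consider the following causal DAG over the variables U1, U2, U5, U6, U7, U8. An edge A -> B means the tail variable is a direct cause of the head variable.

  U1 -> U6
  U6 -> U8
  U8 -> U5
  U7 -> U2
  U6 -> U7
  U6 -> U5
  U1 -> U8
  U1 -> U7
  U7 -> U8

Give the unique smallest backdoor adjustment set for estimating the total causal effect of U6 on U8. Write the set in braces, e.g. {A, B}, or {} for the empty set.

Variables eligible for adjustment (non-descendants of U6, excluding U6 and U8): {U1}.
Backdoor paths from U6 to U8:
  P1: U6 <- U1 -> U7 -> U8
  P2: U6 <- U1 -> U8
The empty set is not sufficient: P1 (U6 <- U1 -> U7 -> U8) has no collider blocking it and no conditioned non-collider, so it is open.
Try {U1}:
  P1: blocked at fork node U1 ∈ conditioning set.
  P2: blocked at fork node U1 ∈ conditioning set.
{U1} contains no descendant of U6 and blocks every backdoor path.
{U1} is the unique smallest valid adjustment set.

{U1}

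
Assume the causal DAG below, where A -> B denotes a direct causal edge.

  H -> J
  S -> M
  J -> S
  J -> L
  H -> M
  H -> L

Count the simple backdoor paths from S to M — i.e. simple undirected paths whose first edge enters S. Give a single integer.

A backdoor path from S to M is any simple undirected path whose first edge points into S (i.e. leaves S via a parent).
Parents of S: {J}.
Enumerating:
  P1: S <- J <- H -> M
  P2: S <- J -> L <- H -> M
That exhausts the simple backdoor paths. Count: 2.

2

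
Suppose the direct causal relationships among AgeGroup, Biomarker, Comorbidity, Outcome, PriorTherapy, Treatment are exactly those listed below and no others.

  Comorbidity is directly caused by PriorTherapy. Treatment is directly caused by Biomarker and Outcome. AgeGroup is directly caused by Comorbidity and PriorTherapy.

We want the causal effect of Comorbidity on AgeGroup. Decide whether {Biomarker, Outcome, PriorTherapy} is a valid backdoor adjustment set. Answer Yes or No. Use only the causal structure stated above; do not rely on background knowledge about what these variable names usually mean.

Backdoor paths from Comorbidity to AgeGroup (paths whose first edge points into Comorbidity):
  P1: Comorbidity <- PriorTherapy -> AgeGroup
Condition 1 (no descendant of Comorbidity in the set): holds — descendants of Comorbidity are {AgeGroup}; none are in {Biomarker, Outcome, PriorTherapy}.
Condition 2 (every backdoor path blocked by {Biomarker, Outcome, PriorTherapy}):
  P1: blocked at fork node PriorTherapy ∈ conditioning set.
{Biomarker, Outcome, PriorTherapy} satisfies the backdoor criterion.

Yes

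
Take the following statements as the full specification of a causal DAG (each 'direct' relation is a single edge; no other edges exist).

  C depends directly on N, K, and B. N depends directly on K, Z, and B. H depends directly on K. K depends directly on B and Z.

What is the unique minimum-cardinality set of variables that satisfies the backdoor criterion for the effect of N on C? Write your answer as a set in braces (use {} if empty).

Variables eligible for adjustment (non-descendants of N, excluding N and C): {B, H, K, Z}.
Backdoor paths from N to C:
  P1: N <- Z -> K <- B -> C
  P2: N <- Z -> K -> C
  P3: N <- B -> K -> C
  P4: N <- B -> C
  P5: N <- K <- B -> C
  P6: N <- K -> C
The empty set is not sufficient: P2 (N <- Z -> K -> C) has no collider blocking it and no conditioned non-collider, so it is open.
Try {B, K}:
  P1: blocked at fork node B ∈ conditioning set.
  P2: blocked at chain node K ∈ conditioning set.
  P3: blocked at fork node B ∈ conditioning set.
  P4: blocked at fork node B ∈ conditioning set.
  P5: blocked at chain node K ∈ conditioning set.
  P6: blocked at fork node K ∈ conditioning set.
{B, K} contains no descendant of N and blocks every backdoor path.
Every element of {B, K} is needed (dropping B leaves P1 open; dropping K leaves P2 open), so no proper subset is valid.
Among all size-2 subsets of the eligible variables, only {B, K} blocks every backdoor path, so it is the unique smallest valid adjustment set.

{B, K}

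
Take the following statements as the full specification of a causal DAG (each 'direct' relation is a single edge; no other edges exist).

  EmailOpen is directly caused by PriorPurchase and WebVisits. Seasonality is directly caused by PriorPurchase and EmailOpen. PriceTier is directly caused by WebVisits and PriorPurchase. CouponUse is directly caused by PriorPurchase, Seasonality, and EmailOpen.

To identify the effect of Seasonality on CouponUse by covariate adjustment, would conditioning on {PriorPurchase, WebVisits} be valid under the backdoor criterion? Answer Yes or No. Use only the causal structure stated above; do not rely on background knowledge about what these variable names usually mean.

No

Backdoor paths from Seasonality to CouponUse (paths whose first edge points into Seasonality):
  P1: Seasonality <- PriorPurchase -> EmailOpen -> CouponUse
  P2: Seasonality <- PriorPurchase -> PriceTier <- WebVisits -> EmailOpen -> CouponUse
  P3: Seasonality <- PriorPurchase -> CouponUse
  P4: Seasonality <- EmailOpen <- WebVisits -> PriceTier <- PriorPurchase -> CouponUse
  P5: Seasonality <- EmailOpen <- PriorPurchase -> CouponUse
  P6: Seasonality <- EmailOpen -> CouponUse
Condition 1 (no descendant of Seasonality in the set): holds — descendants of Seasonality are {CouponUse}; none are in {PriorPurchase, WebVisits}.
Condition 2 (every backdoor path blocked by {PriorPurchase, WebVisits}):
  P1: blocked at fork node PriorPurchase ∈ conditioning set.
  P2: blocked at fork node PriorPurchase ∈ conditioning set.
  P3: blocked at fork node PriorPurchase ∈ conditioning set.
  P4: blocked at fork node WebVisits ∈ conditioning set.
  P5: blocked at fork node PriorPurchase ∈ conditioning set.
  P6: open — no interior node is in the conditioning set.
{PriorPurchase, WebVisits} does not satisfy the backdoor criterion.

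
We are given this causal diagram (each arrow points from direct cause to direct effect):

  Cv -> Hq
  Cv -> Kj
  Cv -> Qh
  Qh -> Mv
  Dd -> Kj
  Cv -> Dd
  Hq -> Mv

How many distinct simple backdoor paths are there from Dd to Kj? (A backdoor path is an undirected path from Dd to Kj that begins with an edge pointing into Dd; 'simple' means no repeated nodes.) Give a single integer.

1

A backdoor path from Dd to Kj is any simple undirected path whose first edge points into Dd (i.e. leaves Dd via a parent).
Parents of Dd: {Cv}.
Enumerating:
  P1: Dd <- Cv -> Kj
That exhausts the simple backdoor paths. Count: 1.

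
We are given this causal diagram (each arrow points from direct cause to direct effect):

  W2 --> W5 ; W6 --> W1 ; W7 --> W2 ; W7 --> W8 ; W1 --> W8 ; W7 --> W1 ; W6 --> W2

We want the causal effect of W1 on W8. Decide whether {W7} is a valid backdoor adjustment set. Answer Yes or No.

Yes

Backdoor paths from W1 to W8 (paths whose first edge points into W1):
  P1: W1 <- W6 -> W2 <- W7 -> W8
  P2: W1 <- W7 -> W8
Condition 1 (no descendant of W1 in the set): holds — descendants of W1 are {W8}; none are in {W7}.
Condition 2 (every backdoor path blocked by {W7}):
  P1: blocked at collider W2 (neither it nor any descendant is in the conditioning set).
  P2: blocked at fork node W7 ∈ conditioning set.
{W7} satisfies the backdoor criterion.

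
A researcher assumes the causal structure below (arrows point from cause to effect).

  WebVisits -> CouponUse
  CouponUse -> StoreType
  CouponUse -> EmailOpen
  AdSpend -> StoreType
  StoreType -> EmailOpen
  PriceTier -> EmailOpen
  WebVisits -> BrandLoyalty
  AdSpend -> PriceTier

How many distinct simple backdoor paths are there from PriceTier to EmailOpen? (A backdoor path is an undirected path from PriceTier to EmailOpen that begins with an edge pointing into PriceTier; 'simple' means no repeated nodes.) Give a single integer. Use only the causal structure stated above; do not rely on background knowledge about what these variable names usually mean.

2

A backdoor path from PriceTier to EmailOpen is any simple undirected path whose first edge points into PriceTier (i.e. leaves PriceTier via a parent).
Parents of PriceTier: {AdSpend}.
Enumerating:
  P1: PriceTier <- AdSpend -> StoreType <- CouponUse -> EmailOpen
  P2: PriceTier <- AdSpend -> StoreType -> EmailOpen
That exhausts the simple backdoor paths. Count: 2.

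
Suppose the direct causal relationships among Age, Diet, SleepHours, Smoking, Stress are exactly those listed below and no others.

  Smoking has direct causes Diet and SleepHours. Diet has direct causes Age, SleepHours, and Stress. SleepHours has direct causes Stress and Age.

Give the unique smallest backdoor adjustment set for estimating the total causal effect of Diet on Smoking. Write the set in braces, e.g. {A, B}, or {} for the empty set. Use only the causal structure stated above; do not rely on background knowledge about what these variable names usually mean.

{SleepHours}

Variables eligible for adjustment (non-descendants of Diet, excluding Diet and Smoking): {Age, SleepHours, Stress}.
Backdoor paths from Diet to Smoking:
  P1: Diet <- Stress -> SleepHours -> Smoking
  P2: Diet <- Age -> SleepHours -> Smoking
  P3: Diet <- SleepHours -> Smoking
The empty set is not sufficient: P1 (Diet <- Stress -> SleepHours -> Smoking) has no collider blocking it and no conditioned non-collider, so it is open.
Try {SleepHours}:
  P1: blocked at chain node SleepHours ∈ conditioning set.
  P2: blocked at chain node SleepHours ∈ conditioning set.
  P3: blocked at fork node SleepHours ∈ conditioning set.
{SleepHours} contains no descendant of Diet and blocks every backdoor path.
No other singleton works — e.g. {Stress} leaves P2 open — so {SleepHours} is the unique smallest valid adjustment set.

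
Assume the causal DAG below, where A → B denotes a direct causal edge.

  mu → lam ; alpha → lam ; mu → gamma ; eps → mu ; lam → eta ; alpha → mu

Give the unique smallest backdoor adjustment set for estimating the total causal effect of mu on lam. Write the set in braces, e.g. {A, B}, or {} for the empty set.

{alpha}

Variables eligible for adjustment (non-descendants of mu, excluding mu and lam): {alpha, eps}.
Backdoor paths from mu to lam:
  P1: mu <- alpha -> lam
The empty set is not sufficient: P1 (mu <- alpha -> lam) has no collider blocking it and no conditioned non-collider, so it is open.
Try {alpha}:
  P1: blocked at fork node alpha ∈ conditioning set.
{alpha} contains no descendant of mu and blocks every backdoor path.
No other singleton works — e.g. {eps} leaves P1 open — so {alpha} is the unique smallest valid adjustment set.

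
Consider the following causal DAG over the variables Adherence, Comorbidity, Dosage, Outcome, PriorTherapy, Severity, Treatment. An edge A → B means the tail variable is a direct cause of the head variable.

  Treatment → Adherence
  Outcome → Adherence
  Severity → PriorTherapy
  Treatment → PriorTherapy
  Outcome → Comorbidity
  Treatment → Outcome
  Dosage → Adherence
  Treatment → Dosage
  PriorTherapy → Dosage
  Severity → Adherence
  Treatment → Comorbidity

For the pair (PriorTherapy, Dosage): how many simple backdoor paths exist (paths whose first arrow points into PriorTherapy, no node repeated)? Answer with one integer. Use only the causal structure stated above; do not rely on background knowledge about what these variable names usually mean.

8

A backdoor path from PriorTherapy to Dosage is any simple undirected path whose first edge points into PriorTherapy (i.e. leaves PriorTherapy via a parent).
Parents of PriorTherapy: {Severity, Treatment}.
Enumerating:
  P1: PriorTherapy <- Severity -> Adherence <- Treatment -> Dosage
  P2: PriorTherapy <- Severity -> Adherence <- Outcome <- Treatment -> Dosage
  P3: PriorTherapy <- Severity -> Adherence <- Outcome -> Comorbidity <- Treatment -> Dosage
  P4: PriorTherapy <- Severity -> Adherence <- Dosage
  P5: PriorTherapy <- Treatment -> Outcome -> Adherence <- Dosage
  P6: PriorTherapy <- Treatment -> Comorbidity <- Outcome -> Adherence <- Dosage
  P7: PriorTherapy <- Treatment -> Dosage
  P8: PriorTherapy <- Treatment -> Adherence <- Dosage
That exhausts the simple backdoor paths. Count: 8.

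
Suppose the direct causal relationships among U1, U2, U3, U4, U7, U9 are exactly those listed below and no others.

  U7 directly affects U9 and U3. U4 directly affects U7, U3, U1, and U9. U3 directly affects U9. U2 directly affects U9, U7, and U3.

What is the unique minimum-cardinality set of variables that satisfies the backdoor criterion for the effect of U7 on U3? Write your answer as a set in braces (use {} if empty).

Variables eligible for adjustment (non-descendants of U7, excluding U7 and U3): {U1, U2, U4}.
Backdoor paths from U7 to U3:
  P1: U7 <- U2 -> U3
  P2: U7 <- U2 -> U9 <- U4 -> U3
  P3: U7 <- U2 -> U9 <- U3
  P4: U7 <- U4 -> U3
  P5: U7 <- U4 -> U9 <- U2 -> U3
  P6: U7 <- U4 -> U9 <- U3
The empty set is not sufficient: P1 (U7 <- U2 -> U3) has no collider blocking it and no conditioned non-collider, so it is open.
Try {U2, U4}:
  P1: blocked at fork node U2 ∈ conditioning set.
  P2: blocked at fork node U2 ∈ conditioning set.
  P3: blocked at fork node U2 ∈ conditioning set.
  P4: blocked at fork node U4 ∈ conditioning set.
  P5: blocked at fork node U4 ∈ conditioning set.
  P6: blocked at fork node U4 ∈ conditioning set.
{U2, U4} contains no descendant of U7 and blocks every backdoor path.
Every element of {U2, U4} is needed (dropping U2 leaves P1 open; dropping U4 leaves P4 open), so no proper subset is valid.
Among all size-2 subsets of the eligible variables, only {U2, U4} blocks every backdoor path, so it is the unique smallest valid adjustment set.

{U2, U4}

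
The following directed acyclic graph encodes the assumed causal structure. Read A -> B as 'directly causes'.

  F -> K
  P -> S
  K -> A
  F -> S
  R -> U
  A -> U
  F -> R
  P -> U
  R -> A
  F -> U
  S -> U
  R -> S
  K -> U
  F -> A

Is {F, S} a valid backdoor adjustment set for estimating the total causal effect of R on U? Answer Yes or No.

Backdoor paths from R to U (paths whose first edge points into R):
  P1: R <- F -> K -> A -> U
  P2: R <- F -> K -> U
  P3: R <- F -> S <- P -> U
  P4: R <- F -> S -> U
  P5: R <- F -> A <- K -> U
  P6: R <- F -> A -> U
  P7: R <- F -> U
Condition 1 (no descendant of R in the set): FAILS — S is a descendant of R.
Condition 2 (every backdoor path blocked by {F, S}):
  P1: blocked at fork node F ∈ conditioning set.
  P2: blocked at fork node F ∈ conditioning set.
  P3: blocked at fork node F ∈ conditioning set.
  P4: blocked at fork node F ∈ conditioning set.
  P5: blocked at fork node F ∈ conditioning set.
  P6: blocked at fork node F ∈ conditioning set.
  P7: blocked at fork node F ∈ conditioning set.
{F, S} does not satisfy the backdoor criterion.

No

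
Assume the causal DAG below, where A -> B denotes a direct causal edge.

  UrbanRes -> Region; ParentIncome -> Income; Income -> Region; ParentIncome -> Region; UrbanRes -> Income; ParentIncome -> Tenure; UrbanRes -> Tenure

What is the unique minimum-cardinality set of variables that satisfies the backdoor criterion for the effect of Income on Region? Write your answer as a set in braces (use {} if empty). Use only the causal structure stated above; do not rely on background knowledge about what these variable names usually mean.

{ParentIncome, UrbanRes}

Variables eligible for adjustment (non-descendants of Income, excluding Income and Region): {ParentIncome, Tenure, UrbanRes}.
Backdoor paths from Income to Region:
  P1: Income <- UrbanRes -> Region
  P2: Income <- UrbanRes -> Tenure <- ParentIncome -> Region
  P3: Income <- ParentIncome -> Region
  P4: Income <- ParentIncome -> Tenure <- UrbanRes -> Region
The empty set is not sufficient: P1 (Income <- UrbanRes -> Region) has no collider blocking it and no conditioned non-collider, so it is open.
Try {ParentIncome, UrbanRes}:
  P1: blocked at fork node UrbanRes ∈ conditioning set.
  P2: blocked at fork node UrbanRes ∈ conditioning set.
  P3: blocked at fork node ParentIncome ∈ conditioning set.
  P4: blocked at fork node ParentIncome ∈ conditioning set.
{ParentIncome, UrbanRes} contains no descendant of Income and blocks every backdoor path.
Every element of {ParentIncome, UrbanRes} is needed (dropping ParentIncome leaves P3 open; dropping UrbanRes leaves P1 open), so no proper subset is valid.
Among all size-2 subsets of the eligible variables, only {ParentIncome, UrbanRes} blocks every backdoor path, so it is the unique smallest valid adjustment set.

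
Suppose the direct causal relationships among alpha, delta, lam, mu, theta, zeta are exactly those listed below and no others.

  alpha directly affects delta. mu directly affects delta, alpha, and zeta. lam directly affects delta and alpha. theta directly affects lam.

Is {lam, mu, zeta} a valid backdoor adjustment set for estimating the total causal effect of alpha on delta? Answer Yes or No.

Backdoor paths from alpha to delta (paths whose first edge points into alpha):
  P1: alpha <- mu -> delta
  P2: alpha <- lam -> delta
Condition 1 (no descendant of alpha in the set): holds — descendants of alpha are {delta}; none are in {lam, mu, zeta}.
Condition 2 (every backdoor path blocked by {lam, mu, zeta}):
  P1: blocked at fork node mu ∈ conditioning set.
  P2: blocked at fork node lam ∈ conditioning set.
{lam, mu, zeta} satisfies the backdoor criterion.

Yes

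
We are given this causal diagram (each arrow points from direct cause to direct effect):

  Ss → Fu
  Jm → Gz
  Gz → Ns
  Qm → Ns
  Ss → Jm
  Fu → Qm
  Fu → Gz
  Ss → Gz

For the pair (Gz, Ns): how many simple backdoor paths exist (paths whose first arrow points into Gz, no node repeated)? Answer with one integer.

A backdoor path from Gz to Ns is any simple undirected path whose first edge points into Gz (i.e. leaves Gz via a parent).
Parents of Gz: {Fu, Jm, Ss}.
Enumerating:
  P1: Gz <- Ss -> Fu -> Qm -> Ns
  P2: Gz <- Jm <- Ss -> Fu -> Qm -> Ns
  P3: Gz <- Fu -> Qm -> Ns
That exhausts the simple backdoor paths. Count: 3.

3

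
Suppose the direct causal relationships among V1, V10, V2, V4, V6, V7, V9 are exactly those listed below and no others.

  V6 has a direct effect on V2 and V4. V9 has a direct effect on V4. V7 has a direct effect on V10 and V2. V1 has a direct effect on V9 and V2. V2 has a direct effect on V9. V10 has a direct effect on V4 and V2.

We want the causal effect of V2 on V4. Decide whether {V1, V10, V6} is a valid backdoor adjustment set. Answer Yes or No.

Yes

Backdoor paths from V2 to V4 (paths whose first edge points into V2):
  P1: V2 <- V7 -> V10 -> V4
  P2: V2 <- V1 -> V9 -> V4
  P3: V2 <- V10 -> V4
  P4: V2 <- V6 -> V4
Condition 1 (no descendant of V2 in the set): holds — descendants of V2 are {V4, V9}; none are in {V1, V10, V6}.
Condition 2 (every backdoor path blocked by {V1, V10, V6}):
  P1: blocked at chain node V10 ∈ conditioning set.
  P2: blocked at fork node V1 ∈ conditioning set.
  P3: blocked at fork node V10 ∈ conditioning set.
  P4: blocked at fork node V6 ∈ conditioning set.
{V1, V10, V6} satisfies the backdoor criterion.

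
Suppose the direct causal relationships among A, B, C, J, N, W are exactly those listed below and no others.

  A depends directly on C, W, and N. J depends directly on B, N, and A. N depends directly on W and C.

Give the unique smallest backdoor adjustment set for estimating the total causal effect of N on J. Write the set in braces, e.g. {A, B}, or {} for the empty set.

{C, W}

Variables eligible for adjustment (non-descendants of N, excluding N and J): {B, C, W}.
Backdoor paths from N to J:
  P1: N <- W -> A -> J
  P2: N <- C -> A -> J
The empty set is not sufficient: P1 (N <- W -> A -> J) has no collider blocking it and no conditioned non-collider, so it is open.
Try {C, W}:
  P1: blocked at fork node W ∈ conditioning set.
  P2: blocked at fork node C ∈ conditioning set.
{C, W} contains no descendant of N and blocks every backdoor path.
Every element of {C, W} is needed (dropping C leaves P2 open; dropping W leaves P1 open), so no proper subset is valid.
Among all size-2 subsets of the eligible variables, only {C, W} blocks every backdoor path, so it is the unique smallest valid adjustment set.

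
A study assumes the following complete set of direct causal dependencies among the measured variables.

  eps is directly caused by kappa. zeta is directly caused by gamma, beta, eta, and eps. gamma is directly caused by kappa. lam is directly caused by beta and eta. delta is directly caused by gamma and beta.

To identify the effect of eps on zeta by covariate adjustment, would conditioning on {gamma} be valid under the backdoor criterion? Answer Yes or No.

Backdoor paths from eps to zeta (paths whose first edge points into eps):
  P1: eps <- kappa -> gamma -> delta <- beta -> zeta
  P2: eps <- kappa -> gamma -> delta <- beta -> lam <- eta -> zeta
  P3: eps <- kappa -> gamma -> zeta
Condition 1 (no descendant of eps in the set): holds — descendants of eps are {zeta}; none are in {gamma}.
Condition 2 (every backdoor path blocked by {gamma}):
  P1: blocked at chain node gamma ∈ conditioning set.
  P2: blocked at chain node gamma ∈ conditioning set.
  P3: blocked at chain node gamma ∈ conditioning set.
{gamma} satisfies the backdoor criterion.

Yes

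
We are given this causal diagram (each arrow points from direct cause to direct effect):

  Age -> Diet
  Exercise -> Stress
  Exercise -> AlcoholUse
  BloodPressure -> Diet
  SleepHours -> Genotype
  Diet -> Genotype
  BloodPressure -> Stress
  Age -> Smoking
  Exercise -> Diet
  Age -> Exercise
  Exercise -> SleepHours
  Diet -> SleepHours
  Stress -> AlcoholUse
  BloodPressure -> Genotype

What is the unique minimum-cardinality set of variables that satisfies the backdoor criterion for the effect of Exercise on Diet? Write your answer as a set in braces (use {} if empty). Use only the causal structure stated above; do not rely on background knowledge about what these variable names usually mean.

{Age}

Variables eligible for adjustment (non-descendants of Exercise, excluding Exercise and Diet): {Age, BloodPressure, Smoking}.
Backdoor paths from Exercise to Diet:
  P1: Exercise <- Age -> Diet
The empty set is not sufficient: P1 (Exercise <- Age -> Diet) has no collider blocking it and no conditioned non-collider, so it is open.
Try {Age}:
  P1: blocked at fork node Age ∈ conditioning set.
{Age} contains no descendant of Exercise and blocks every backdoor path.
No other singleton works — e.g. {BloodPressure} leaves P1 open — so {Age} is the unique smallest valid adjustment set.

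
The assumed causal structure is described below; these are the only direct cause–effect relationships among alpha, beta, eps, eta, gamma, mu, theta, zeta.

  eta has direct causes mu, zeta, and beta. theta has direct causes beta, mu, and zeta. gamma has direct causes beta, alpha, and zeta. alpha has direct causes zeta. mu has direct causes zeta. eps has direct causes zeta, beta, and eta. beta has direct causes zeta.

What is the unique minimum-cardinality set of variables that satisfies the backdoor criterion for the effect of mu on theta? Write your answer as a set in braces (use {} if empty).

Variables eligible for adjustment (non-descendants of mu, excluding mu and theta): {alpha, beta, gamma, zeta}.
Backdoor paths from mu to theta:
  P1: mu <- zeta -> alpha -> gamma <- beta -> theta
  P2: mu <- zeta -> beta -> theta
  P3: mu <- zeta -> eta <- beta -> theta
  P4: mu <- zeta -> eta -> eps <- beta -> theta
  P5: mu <- zeta -> gamma <- beta -> theta
  P6: mu <- zeta -> theta
  P7: mu <- zeta -> eps <- beta -> theta
  P8: mu <- zeta -> eps <- eta <- beta -> theta
The empty set is not sufficient: P2 (mu <- zeta -> beta -> theta) has no collider blocking it and no conditioned non-collider, so it is open.
Try {zeta}:
  P1: blocked at fork node zeta ∈ conditioning set.
  P2: blocked at fork node zeta ∈ conditioning set.
  P3: blocked at fork node zeta ∈ conditioning set.
  P4: blocked at fork node zeta ∈ conditioning set.
  P5: blocked at fork node zeta ∈ conditioning set.
  P6: blocked at fork node zeta ∈ conditioning set.
  P7: blocked at fork node zeta ∈ conditioning set.
  P8: blocked at fork node zeta ∈ conditioning set.
{zeta} contains no descendant of mu and blocks every backdoor path.
No other singleton works — e.g. {alpha} leaves P2 open — so {zeta} is the unique smallest valid adjustment set.

{zeta}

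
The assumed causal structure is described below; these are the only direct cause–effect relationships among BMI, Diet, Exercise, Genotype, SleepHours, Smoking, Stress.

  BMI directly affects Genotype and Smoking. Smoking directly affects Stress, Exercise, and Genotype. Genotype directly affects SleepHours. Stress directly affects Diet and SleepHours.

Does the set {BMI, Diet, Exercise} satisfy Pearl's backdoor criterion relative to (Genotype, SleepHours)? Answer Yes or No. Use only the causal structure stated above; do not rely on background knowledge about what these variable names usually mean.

Backdoor paths from Genotype to SleepHours (paths whose first edge points into Genotype):
  P1: Genotype <- BMI -> Smoking -> Stress -> SleepHours
  P2: Genotype <- Smoking -> Stress -> SleepHours
Condition 1 (no descendant of Genotype in the set): holds — descendants of Genotype are {SleepHours}; none are in {BMI, Diet, Exercise}.
Condition 2 (every backdoor path blocked by {BMI, Diet, Exercise}):
  P1: blocked at fork node BMI ∈ conditioning set.
  P2: open — no interior node is in the conditioning set.
{BMI, Diet, Exercise} does not satisfy the backdoor criterion.

No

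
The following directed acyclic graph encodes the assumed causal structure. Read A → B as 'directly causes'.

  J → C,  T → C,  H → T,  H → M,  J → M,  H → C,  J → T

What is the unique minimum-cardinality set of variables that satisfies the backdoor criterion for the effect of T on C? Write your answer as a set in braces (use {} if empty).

{H, J}

Variables eligible for adjustment (non-descendants of T, excluding T and C): {H, J, M}.
Backdoor paths from T to C:
  P1: T <- H -> C
  P2: T <- H -> M <- J -> C
  P3: T <- J -> C
  P4: T <- J -> M <- H -> C
The empty set is not sufficient: P1 (T <- H -> C) has no collider blocking it and no conditioned non-collider, so it is open.
Try {H, J}:
  P1: blocked at fork node H ∈ conditioning set.
  P2: blocked at fork node H ∈ conditioning set.
  P3: blocked at fork node J ∈ conditioning set.
  P4: blocked at fork node J ∈ conditioning set.
{H, J} contains no descendant of T and blocks every backdoor path.
Every element of {H, J} is needed (dropping H leaves P1 open; dropping J leaves P3 open), so no proper subset is valid.
Among all size-2 subsets of the eligible variables, only {H, J} blocks every backdoor path, so it is the unique smallest valid adjustment set.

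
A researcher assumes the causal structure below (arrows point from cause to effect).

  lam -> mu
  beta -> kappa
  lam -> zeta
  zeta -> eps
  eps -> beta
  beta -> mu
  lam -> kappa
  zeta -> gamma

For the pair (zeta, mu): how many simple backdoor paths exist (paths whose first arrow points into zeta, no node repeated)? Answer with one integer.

A backdoor path from zeta to mu is any simple undirected path whose first edge points into zeta (i.e. leaves zeta via a parent).
Parents of zeta: {lam}.
Enumerating:
  P1: zeta <- lam -> kappa <- beta -> mu
  P2: zeta <- lam -> mu
That exhausts the simple backdoor paths. Count: 2.

2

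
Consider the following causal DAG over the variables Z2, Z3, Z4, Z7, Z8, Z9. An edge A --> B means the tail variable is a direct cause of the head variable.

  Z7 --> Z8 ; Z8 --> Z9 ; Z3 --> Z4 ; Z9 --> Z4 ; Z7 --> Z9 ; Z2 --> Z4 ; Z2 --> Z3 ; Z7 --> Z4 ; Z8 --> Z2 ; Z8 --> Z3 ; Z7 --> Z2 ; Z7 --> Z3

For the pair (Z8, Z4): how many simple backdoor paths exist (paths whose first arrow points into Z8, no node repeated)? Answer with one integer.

A backdoor path from Z8 to Z4 is any simple undirected path whose first edge points into Z8 (i.e. leaves Z8 via a parent).
Parents of Z8: {Z7}.
Enumerating:
  P1: Z8 <- Z7 -> Z9 -> Z4
  P2: Z8 <- Z7 -> Z2 -> Z3 -> Z4
  P3: Z8 <- Z7 -> Z2 -> Z4
  P4: Z8 <- Z7 -> Z3 <- Z2 -> Z4
  P5: Z8 <- Z7 -> Z3 -> Z4
  P6: Z8 <- Z7 -> Z4
That exhausts the simple backdoor paths. Count: 6.

6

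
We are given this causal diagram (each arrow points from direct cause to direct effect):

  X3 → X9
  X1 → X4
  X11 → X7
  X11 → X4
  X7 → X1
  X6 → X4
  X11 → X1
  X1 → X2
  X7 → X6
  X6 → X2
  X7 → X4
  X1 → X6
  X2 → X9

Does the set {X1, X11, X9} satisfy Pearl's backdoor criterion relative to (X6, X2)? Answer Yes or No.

No

Backdoor paths from X6 to X2 (paths whose first edge points into X6):
  P1: X6 <- X7 <- X11 -> X1 -> X2
  P2: X6 <- X7 <- X11 -> X4 <- X1 -> X2
  P3: X6 <- X7 -> X1 -> X2
  P4: X6 <- X7 -> X4 <- X11 -> X1 -> X2
  P5: X6 <- X7 -> X4 <- X1 -> X2
  P6: X6 <- X1 -> X2
Condition 1 (no descendant of X6 in the set): FAILS — X9 is a descendant of X6.
Condition 2 (every backdoor path blocked by {X1, X11, X9}):
  P1: blocked at fork node X11 ∈ conditioning set.
  P2: blocked at fork node X11 ∈ conditioning set.
  P3: blocked at chain node X1 ∈ conditioning set.
  P4: blocked at collider X4 (neither it nor any descendant is in the conditioning set).
  P5: blocked at collider X4 (neither it nor any descendant is in the conditioning set).
  P6: blocked at fork node X1 ∈ conditioning set.
{X1, X11, X9} does not satisfy the backdoor criterion.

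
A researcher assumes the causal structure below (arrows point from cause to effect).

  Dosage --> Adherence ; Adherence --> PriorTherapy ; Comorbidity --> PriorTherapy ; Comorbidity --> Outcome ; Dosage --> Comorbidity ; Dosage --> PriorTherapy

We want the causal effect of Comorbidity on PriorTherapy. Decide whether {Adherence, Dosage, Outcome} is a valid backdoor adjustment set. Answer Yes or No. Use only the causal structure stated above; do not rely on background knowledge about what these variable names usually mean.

No

Backdoor paths from Comorbidity to PriorTherapy (paths whose first edge points into Comorbidity):
  P1: Comorbidity <- Dosage -> Adherence -> PriorTherapy
  P2: Comorbidity <- Dosage -> PriorTherapy
Condition 1 (no descendant of Comorbidity in the set): FAILS — Outcome is a descendant of Comorbidity.
Condition 2 (every backdoor path blocked by {Adherence, Dosage, Outcome}):
  P1: blocked at fork node Dosage ∈ conditioning set.
  P2: blocked at fork node Dosage ∈ conditioning set.
{Adherence, Dosage, Outcome} does not satisfy the backdoor criterion.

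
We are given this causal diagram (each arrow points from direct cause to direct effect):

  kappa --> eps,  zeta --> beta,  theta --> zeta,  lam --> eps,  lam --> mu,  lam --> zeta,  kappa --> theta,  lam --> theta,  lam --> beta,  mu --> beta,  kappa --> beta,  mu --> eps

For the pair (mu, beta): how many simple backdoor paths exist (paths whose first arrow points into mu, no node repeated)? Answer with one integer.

7

A backdoor path from mu to beta is any simple undirected path whose first edge points into mu (i.e. leaves mu via a parent).
Parents of mu: {lam}.
Enumerating:
  P1: mu <- lam -> theta <- kappa -> beta
  P2: mu <- lam -> theta -> zeta -> beta
  P3: mu <- lam -> zeta <- theta <- kappa -> beta
  P4: mu <- lam -> zeta -> beta
  P5: mu <- lam -> eps <- kappa -> theta -> zeta -> beta
  P6: mu <- lam -> eps <- kappa -> beta
  P7: mu <- lam -> beta
That exhausts the simple backdoor paths. Count: 7.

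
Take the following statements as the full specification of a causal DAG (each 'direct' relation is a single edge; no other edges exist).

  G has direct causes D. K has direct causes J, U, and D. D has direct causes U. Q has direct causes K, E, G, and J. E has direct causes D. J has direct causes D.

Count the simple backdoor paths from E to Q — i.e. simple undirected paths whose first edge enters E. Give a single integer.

A backdoor path from E to Q is any simple undirected path whose first edge points into E (i.e. leaves E via a parent).
Parents of E: {D}.
Enumerating:
  P1: E <- D <- U -> K <- J -> Q
  P2: E <- D <- U -> K -> Q
  P3: E <- D -> J -> K -> Q
  P4: E <- D -> J -> Q
  P5: E <- D -> K <- J -> Q
  P6: E <- D -> K -> Q
  P7: E <- D -> G -> Q
That exhausts the simple backdoor paths. Count: 7.

7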